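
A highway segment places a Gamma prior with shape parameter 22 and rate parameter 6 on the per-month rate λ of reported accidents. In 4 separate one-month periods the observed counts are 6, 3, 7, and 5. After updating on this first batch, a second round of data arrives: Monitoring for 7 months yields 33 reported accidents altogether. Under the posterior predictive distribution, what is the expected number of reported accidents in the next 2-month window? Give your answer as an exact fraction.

Total count: 6 + 3 + 7 + 5 = 21.
Total exposure: 4 months.
After the first batch: Gamma(22 + 21, 6 + 4) = Gamma(43, 10).
Total count 33 over total exposure 7 months.
After the second batch: Gamma(43 + 33, 10 + 7) = Gamma(76, 17).
Predictive mean over a 2-month window = T·E[λ|data] = 2·76/17 = 152/17.

152/17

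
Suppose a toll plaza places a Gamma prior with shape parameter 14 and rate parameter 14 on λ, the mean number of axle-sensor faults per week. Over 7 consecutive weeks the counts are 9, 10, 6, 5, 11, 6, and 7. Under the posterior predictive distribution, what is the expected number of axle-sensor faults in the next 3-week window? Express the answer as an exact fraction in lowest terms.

Total count: 9 + 10 + 6 + 5 + 11 + 6 + 7 = 54.
Total exposure: 7 weeks.
Conjugate update: add total count to the shape and total exposure to the rate, giving Gamma(68, 21).
Predictive mean over a 3-week window = T·E[λ|data] = 3·68/21 = 68/7.

68/7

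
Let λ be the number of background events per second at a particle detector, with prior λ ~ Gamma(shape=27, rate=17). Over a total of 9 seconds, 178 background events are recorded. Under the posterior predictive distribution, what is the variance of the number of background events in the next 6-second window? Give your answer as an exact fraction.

9840/169

Total count 178 over total exposure 9 seconds.
The Gamma prior is conjugate for the Poisson rate, so λ | data ~ Gamma(27+178, 17+9) = Gamma(205, 26).
The posterior predictive for a window of length T is Negative Binomial with variance T·α'·(β'+T)/β'² = 6·205·32/676 = 9840/169.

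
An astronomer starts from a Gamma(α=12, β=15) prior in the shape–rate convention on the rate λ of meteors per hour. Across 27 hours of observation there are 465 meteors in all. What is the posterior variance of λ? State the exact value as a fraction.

53/196

Total count 465 over total exposure 27 hours.
The Gamma prior is conjugate for the Poisson rate, so λ | data ~ Gamma(12+465, 15+27) = Gamma(477, 42).
Posterior variance = α'/β'² = 477/1764 = 53/196.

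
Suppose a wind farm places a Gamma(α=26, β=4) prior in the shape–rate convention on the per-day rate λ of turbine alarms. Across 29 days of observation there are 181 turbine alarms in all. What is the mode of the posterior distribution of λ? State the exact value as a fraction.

206/33

Total count 181 over total exposure 29 days.
The Gamma prior is conjugate for the Poisson rate, so λ | data ~ Gamma(26+181, 4+29) = Gamma(207, 33).
Posterior mode = (α'−1)/β' = 206/33.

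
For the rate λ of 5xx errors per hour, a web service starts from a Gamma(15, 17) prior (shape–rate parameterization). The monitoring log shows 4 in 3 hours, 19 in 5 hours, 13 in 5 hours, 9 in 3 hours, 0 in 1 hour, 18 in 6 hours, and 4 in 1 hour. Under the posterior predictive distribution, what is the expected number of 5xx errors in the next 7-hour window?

14

Total count: 4 + 19 + 13 + 9 + 0 + 18 + 4 = 67.
Total exposure: 3 + 5 + 5 + 3 + 1 + 6 + 1 = 24 hours.
Gamma(α, β) with Poisson data over total exposure Σt gives posterior Gamma(α+Σx, β+Σt) = Gamma(82, 41).
Predictive mean over a 7-hour window = T·E[λ|data] = 7·82/41 = 14.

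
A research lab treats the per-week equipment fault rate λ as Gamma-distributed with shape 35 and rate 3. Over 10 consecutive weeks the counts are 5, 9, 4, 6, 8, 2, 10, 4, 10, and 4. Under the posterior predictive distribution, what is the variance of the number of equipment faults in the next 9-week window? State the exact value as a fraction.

19206/169

Total count: 5 + 9 + 4 + 6 + 8 + 2 + 10 + 4 + 10 + 4 = 62.
Total exposure: 10 weeks.
Conjugate update: add total count to the shape and total exposure to the rate, giving Gamma(97, 13).
The posterior predictive for a window of length T is Negative Binomial with variance T·α'·(β'+T)/β'² = 9·97·22/169 = 19206/169.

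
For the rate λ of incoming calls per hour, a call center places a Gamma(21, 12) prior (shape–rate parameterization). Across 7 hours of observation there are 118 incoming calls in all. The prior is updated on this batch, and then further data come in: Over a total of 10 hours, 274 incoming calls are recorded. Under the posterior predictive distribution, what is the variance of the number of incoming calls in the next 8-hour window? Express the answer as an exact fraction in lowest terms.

Total count 118 over total exposure 7 hours.
After the first batch: Gamma(21 + 118, 12 + 7) = Gamma(139, 19).
Total count 274 over total exposure 10 hours.
After the second batch: Gamma(139 + 274, 19 + 10) = Gamma(413, 29).
The posterior predictive for a window of length T is Negative Binomial with variance T·α'·(β'+T)/β'² = 8·413·37/841 = 122248/841.

122248/841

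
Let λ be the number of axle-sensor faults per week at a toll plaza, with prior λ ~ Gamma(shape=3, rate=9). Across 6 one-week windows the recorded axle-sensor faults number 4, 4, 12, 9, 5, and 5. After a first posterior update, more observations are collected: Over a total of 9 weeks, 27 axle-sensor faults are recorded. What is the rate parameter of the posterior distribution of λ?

24

Total count: 4 + 4 + 12 + 9 + 5 + 5 = 39.
Total exposure: 6 weeks.
After the first batch: Gamma(3 + 39, 9 + 6) = Gamma(42, 15).
Total count 27 over total exposure 9 weeks.
After the second batch: Gamma(42 + 27, 15 + 9) = Gamma(69, 24).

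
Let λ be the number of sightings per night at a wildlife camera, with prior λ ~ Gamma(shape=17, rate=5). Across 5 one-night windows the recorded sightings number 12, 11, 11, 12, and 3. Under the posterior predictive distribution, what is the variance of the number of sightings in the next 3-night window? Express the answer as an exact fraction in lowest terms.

Total count: 12 + 11 + 11 + 12 + 3 = 49.
Total exposure: 5 nights.
Gamma(α, β) with Poisson data over total exposure Σt gives posterior Gamma(α+Σx, β+Σt) = Gamma(66, 10).
The posterior predictive for a window of length T is Negative Binomial with variance T·α'·(β'+T)/β'² = 3·66·13/100 = 1287/50.

1287/50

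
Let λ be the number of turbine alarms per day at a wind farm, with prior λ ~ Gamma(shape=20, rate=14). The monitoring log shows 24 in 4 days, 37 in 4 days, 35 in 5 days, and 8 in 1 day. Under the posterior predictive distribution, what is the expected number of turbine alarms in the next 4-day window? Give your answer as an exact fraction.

Total count: 24 + 37 + 35 + 8 = 104.
Total exposure: 4 + 4 + 5 + 1 = 14 days.
Posterior: α' = 20 + 104 = 124, β' = 14 + 14 = 28.
Predictive mean over a 4-day window = T·E[λ|data] = 4·124/28 = 124/7.

124/7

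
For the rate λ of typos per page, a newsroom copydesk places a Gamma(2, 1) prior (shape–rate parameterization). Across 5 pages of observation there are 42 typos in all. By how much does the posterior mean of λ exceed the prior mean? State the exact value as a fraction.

16/3

Total count 42 over total exposure 5 pages.
By Gamma–Poisson conjugacy, the posterior is Gamma(α + Σx, β + Σt) = Gamma(2 + 42, 1 + 5) = Gamma(44, 6).
Posterior mean = 44/6 = 22/3; prior mean = 2/1 = 2. Difference = 22/3 − 2 = 16/3.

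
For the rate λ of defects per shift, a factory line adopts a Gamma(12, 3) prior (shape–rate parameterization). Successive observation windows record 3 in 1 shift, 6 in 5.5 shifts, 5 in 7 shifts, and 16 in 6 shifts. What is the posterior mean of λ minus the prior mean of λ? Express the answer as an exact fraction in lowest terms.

Total count: 3 + 6 + 5 + 16 = 30.
Total exposure: 1 + 5.5 + 7 + 6 = 19.5 shifts.
Conjugate update: add total count to the shape and total exposure to the rate, giving Gamma(42, 45/2).
Posterior mean = 42/(45/2) = 28/15; prior mean = 12/3 = 4. Difference = 28/15 − 4 = -32/15.

-32/15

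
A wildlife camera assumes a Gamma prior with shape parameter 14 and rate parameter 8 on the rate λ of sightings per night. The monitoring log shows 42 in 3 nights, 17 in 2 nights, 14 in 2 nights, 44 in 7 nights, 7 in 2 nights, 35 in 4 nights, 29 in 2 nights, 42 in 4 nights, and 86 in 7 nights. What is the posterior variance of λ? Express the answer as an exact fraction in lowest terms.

Total count: 42 + 17 + 14 + 44 + 7 + 35 + 29 + 42 + 86 = 316.
Total exposure: 3 + 2 + 2 + 7 + 2 + 4 + 2 + 4 + 7 = 33 nights.
Conjugate update: add total count to the shape and total exposure to the rate, giving Gamma(330, 41).
Posterior variance = α'/β'² = 330/1681.

330/1681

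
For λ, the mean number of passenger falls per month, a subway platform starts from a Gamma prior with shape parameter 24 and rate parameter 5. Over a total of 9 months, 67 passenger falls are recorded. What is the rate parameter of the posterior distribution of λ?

14

Total count 67 over total exposure 9 months.
By Gamma–Poisson conjugacy, the posterior is Gamma(α + Σx, β + Σt) = Gamma(24 + 67, 5 + 9) = Gamma(91, 14).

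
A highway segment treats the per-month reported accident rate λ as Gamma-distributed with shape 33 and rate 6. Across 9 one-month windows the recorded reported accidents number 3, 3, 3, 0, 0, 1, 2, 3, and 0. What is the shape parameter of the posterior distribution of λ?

Total count: 3 + 3 + 3 + 0 + 0 + 1 + 2 + 3 + 0 = 15.
Total exposure: 9 months.
The Gamma prior is conjugate for the Poisson rate, so λ | data ~ Gamma(33+15, 6+9) = Gamma(48, 15).

48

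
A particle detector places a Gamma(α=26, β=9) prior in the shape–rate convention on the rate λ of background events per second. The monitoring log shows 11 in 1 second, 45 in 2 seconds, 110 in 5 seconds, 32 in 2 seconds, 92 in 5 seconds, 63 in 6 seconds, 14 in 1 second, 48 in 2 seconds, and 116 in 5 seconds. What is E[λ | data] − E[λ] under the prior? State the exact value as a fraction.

4025/342

Total count: 11 + 45 + 110 + 32 + 92 + 63 + 14 + 48 + 116 = 531.
Total exposure: 1 + 2 + 5 + 2 + 5 + 6 + 1 + 2 + 5 = 29 seconds.
Posterior: α' = 26 + 531 = 557, β' = 9 + 29 = 38.
Posterior mean = 557/38 = 557/38; prior mean = 26/9 = 26/9. Difference = 557/38 − 26/9 = 4025/342.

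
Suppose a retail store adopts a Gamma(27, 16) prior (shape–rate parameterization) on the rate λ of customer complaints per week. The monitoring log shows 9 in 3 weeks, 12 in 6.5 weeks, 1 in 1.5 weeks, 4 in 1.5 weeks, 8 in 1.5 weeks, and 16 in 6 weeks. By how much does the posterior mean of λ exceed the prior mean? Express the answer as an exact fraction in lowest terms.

65/144

Total count: 9 + 12 + 1 + 4 + 8 + 16 = 50.
Total exposure: 3 + 6.5 + 1.5 + 1.5 + 1.5 + 6 = 20 weeks.
By Gamma–Poisson conjugacy, the posterior is Gamma(α + Σx, β + Σt) = Gamma(27 + 50, 16 + 20) = Gamma(77, 36).
Posterior mean = 77/36 = 77/36; prior mean = 27/16 = 27/16. Difference = 77/36 − 27/16 = 65/144.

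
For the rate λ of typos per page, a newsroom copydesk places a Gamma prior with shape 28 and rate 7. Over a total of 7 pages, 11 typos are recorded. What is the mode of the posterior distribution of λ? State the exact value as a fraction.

Total count 11 over total exposure 7 pages.
Gamma(α, β) with Poisson data over total exposure Σt gives posterior Gamma(α+Σx, β+Σt) = Gamma(39, 14).
Posterior mode = (α'−1)/β' = 38/14 = 19/7.

19/7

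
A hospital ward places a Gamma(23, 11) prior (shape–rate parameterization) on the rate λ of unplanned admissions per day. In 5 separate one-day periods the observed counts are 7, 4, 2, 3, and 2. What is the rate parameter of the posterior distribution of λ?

16

Total count: 7 + 4 + 2 + 3 + 2 = 18.
Total exposure: 5 days.
Gamma(α, β) with Poisson data over total exposure Σt gives posterior Gamma(α+Σx, β+Σt) = Gamma(41, 16).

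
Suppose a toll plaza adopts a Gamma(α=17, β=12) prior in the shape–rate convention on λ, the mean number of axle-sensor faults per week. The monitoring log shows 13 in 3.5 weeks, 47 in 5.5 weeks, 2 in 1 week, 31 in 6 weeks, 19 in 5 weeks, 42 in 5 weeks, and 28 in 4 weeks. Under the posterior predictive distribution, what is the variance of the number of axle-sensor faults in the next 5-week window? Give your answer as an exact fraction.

Total count: 13 + 47 + 2 + 31 + 19 + 42 + 28 = 182.
Total exposure: 3.5 + 5.5 + 1 + 6 + 5 + 5 + 4 = 30 weeks.
Gamma(α, β) with Poisson data over total exposure Σt gives posterior Gamma(α+Σx, β+Σt) = Gamma(199, 42).
The posterior predictive for a window of length T is Negative Binomial with variance T·α'·(β'+T)/β'² = 5·199·47/1764 = 46765/1764.

46765/1764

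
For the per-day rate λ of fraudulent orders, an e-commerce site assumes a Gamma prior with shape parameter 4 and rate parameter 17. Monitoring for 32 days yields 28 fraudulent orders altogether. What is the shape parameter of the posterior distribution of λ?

Total count 28 over total exposure 32 days.
By Gamma–Poisson conjugacy, the posterior is Gamma(α + Σx, β + Σt) = Gamma(4 + 28, 17 + 32) = Gamma(32, 49).

32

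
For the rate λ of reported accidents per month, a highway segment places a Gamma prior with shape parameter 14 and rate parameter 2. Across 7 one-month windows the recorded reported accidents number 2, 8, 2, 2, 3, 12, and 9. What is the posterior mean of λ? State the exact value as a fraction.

52/9

Total count: 2 + 8 + 2 + 2 + 3 + 12 + 9 = 38.
Total exposure: 7 months.
Conjugate update: add total count to the shape and total exposure to the rate, giving Gamma(52, 9).
Posterior mean = α'/β' = 52/9.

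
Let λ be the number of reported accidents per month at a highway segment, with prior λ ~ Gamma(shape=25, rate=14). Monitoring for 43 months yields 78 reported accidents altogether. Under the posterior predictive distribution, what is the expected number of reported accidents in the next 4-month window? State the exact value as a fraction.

412/57

Total count 78 over total exposure 43 months.
Posterior: α' = 25 + 78 = 103, β' = 14 + 43 = 57.
Predictive mean over a 4-month window = T·E[λ|data] = 4·103/57 = 412/57.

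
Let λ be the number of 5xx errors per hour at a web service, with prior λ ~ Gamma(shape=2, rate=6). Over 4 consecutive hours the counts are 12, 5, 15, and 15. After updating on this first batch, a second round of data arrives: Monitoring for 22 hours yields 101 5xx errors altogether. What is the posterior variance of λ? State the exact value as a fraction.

75/512

Total count: 12 + 5 + 15 + 15 = 47.
Total exposure: 4 hours.
After the first batch: Gamma(2 + 47, 6 + 4) = Gamma(49, 10).
Total count 101 over total exposure 22 hours.
After the second batch: Gamma(49 + 101, 10 + 22) = Gamma(150, 32).
Posterior variance = α'/β'² = 150/1024 = 75/512.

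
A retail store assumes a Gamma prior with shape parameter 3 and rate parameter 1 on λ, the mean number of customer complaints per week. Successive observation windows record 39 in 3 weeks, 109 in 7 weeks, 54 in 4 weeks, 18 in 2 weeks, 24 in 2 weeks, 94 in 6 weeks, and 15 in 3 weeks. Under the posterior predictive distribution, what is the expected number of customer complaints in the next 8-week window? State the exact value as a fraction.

712/7

Total count: 39 + 109 + 54 + 18 + 24 + 94 + 15 = 353.
Total exposure: 3 + 7 + 4 + 2 + 2 + 6 + 3 = 27 weeks.
The Gamma prior is conjugate for the Poisson rate, so λ | data ~ Gamma(3+353, 1+27) = Gamma(356, 28).
Predictive mean over an 8-week window = T·E[λ|data] = 8·356/28 = 712/7.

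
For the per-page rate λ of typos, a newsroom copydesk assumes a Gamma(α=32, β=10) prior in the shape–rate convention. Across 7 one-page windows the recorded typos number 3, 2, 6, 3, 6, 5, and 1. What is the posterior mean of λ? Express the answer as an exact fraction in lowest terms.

58/17

Total count: 3 + 2 + 6 + 3 + 6 + 5 + 1 = 26.
Total exposure: 7 pages.
Conjugate update: add total count to the shape and total exposure to the rate, giving Gamma(58, 17).
Posterior mean = α'/β' = 58/17.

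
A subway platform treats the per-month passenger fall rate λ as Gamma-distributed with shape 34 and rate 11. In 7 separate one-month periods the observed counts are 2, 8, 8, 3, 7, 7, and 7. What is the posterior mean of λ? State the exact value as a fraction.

38/9

Total count: 2 + 8 + 8 + 3 + 7 + 7 + 7 = 42.
Total exposure: 7 months.
The Gamma prior is conjugate for the Poisson rate, so λ | data ~ Gamma(34+42, 11+7) = Gamma(76, 18).
Posterior mean = α'/β' = 76/18 = 38/9.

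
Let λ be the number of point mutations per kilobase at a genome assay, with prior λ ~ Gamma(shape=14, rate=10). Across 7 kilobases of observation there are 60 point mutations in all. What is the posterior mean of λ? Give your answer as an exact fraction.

74/17

Total count 60 over total exposure 7 kilobases.
The Gamma prior is conjugate for the Poisson rate, so λ | data ~ Gamma(14+60, 10+7) = Gamma(74, 17).
Posterior mean = α'/β' = 74/17.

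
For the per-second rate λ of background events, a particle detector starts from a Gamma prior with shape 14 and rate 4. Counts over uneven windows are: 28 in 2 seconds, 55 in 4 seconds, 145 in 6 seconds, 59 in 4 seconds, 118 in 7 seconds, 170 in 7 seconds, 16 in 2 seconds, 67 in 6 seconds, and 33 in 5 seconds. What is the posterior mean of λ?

15

Total count: 28 + 55 + 145 + 59 + 118 + 170 + 16 + 67 + 33 = 691.
Total exposure: 2 + 4 + 6 + 4 + 7 + 7 + 2 + 6 + 5 = 43 seconds.
By Gamma–Poisson conjugacy, the posterior is Gamma(α + Σx, β + Σt) = Gamma(14 + 691, 4 + 43) = Gamma(705, 47).
Posterior mean = α'/β' = 705/47 = 15.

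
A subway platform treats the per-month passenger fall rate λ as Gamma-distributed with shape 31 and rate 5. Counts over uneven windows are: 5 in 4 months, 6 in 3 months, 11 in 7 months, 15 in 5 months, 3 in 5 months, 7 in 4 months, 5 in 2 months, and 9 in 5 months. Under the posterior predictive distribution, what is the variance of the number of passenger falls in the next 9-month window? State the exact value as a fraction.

10143/400

Total count: 5 + 6 + 11 + 15 + 3 + 7 + 5 + 9 = 61.
Total exposure: 4 + 3 + 7 + 5 + 5 + 4 + 2 + 5 = 35 months.
Gamma(α, β) with Poisson data over total exposure Σt gives posterior Gamma(α+Σx, β+Σt) = Gamma(92, 40).
The posterior predictive for a window of length T is Negative Binomial with variance T·α'·(β'+T)/β'² = 9·92·49/1600 = 10143/400.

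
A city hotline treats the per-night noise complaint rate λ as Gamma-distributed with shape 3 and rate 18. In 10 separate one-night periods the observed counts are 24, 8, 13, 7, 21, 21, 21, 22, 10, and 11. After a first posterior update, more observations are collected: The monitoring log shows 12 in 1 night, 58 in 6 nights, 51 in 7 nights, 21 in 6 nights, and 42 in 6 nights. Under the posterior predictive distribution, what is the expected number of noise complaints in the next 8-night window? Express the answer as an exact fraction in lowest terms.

460/9

Total count: 24 + 8 + 13 + 7 + 21 + 21 + 21 + 22 + 10 + 11 = 158.
Total exposure: 10 nights.
After the first batch: Gamma(3 + 158, 18 + 10) = Gamma(161, 28).
Total count: 12 + 58 + 51 + 21 + 42 = 184.
Total exposure: 1 + 6 + 7 + 6 + 6 = 26 nights.
After the second batch: Gamma(161 + 184, 28 + 26) = Gamma(345, 54).
Predictive mean over an 8-night window = T·E[λ|data] = 8·345/54 = 460/9.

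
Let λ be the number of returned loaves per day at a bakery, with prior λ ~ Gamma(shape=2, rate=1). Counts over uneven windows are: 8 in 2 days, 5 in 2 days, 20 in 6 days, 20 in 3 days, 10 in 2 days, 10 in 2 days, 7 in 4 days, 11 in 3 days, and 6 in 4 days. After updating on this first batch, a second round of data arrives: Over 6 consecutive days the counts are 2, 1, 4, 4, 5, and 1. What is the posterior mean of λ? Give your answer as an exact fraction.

Total count: 8 + 5 + 20 + 20 + 10 + 10 + 7 + 11 + 6 = 97.
Total exposure: 2 + 2 + 6 + 3 + 2 + 2 + 4 + 3 + 4 = 28 days.
After the first batch: Gamma(2 + 97, 1 + 28) = Gamma(99, 29).
Total count: 2 + 1 + 4 + 4 + 5 + 1 = 17.
Total exposure: 6 days.
After the second batch: Gamma(99 + 17, 29 + 6) = Gamma(116, 35).
Posterior mean = α'/β' = 116/35.

116/35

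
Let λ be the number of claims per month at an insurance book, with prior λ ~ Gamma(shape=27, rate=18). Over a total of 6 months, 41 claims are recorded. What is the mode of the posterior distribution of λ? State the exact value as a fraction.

Total count 41 over total exposure 6 months.
By Gamma–Poisson conjugacy, the posterior is Gamma(α + Σx, β + Σt) = Gamma(27 + 41, 18 + 6) = Gamma(68, 24).
Posterior mode = (α'−1)/β' = 67/24.

67/24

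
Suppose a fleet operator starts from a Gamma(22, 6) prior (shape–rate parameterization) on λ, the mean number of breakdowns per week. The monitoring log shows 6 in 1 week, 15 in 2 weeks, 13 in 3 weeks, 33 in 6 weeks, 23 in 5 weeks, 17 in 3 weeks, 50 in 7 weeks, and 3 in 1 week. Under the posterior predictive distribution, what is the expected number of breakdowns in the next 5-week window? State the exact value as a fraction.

455/17

Total count: 6 + 15 + 13 + 33 + 23 + 17 + 50 + 3 = 160.
Total exposure: 1 + 2 + 3 + 6 + 5 + 3 + 7 + 1 = 28 weeks.
Conjugate update: add total count to the shape and total exposure to the rate, giving Gamma(182, 34).
Predictive mean over a 5-week window = T·E[λ|data] = 5·182/34 = 455/17.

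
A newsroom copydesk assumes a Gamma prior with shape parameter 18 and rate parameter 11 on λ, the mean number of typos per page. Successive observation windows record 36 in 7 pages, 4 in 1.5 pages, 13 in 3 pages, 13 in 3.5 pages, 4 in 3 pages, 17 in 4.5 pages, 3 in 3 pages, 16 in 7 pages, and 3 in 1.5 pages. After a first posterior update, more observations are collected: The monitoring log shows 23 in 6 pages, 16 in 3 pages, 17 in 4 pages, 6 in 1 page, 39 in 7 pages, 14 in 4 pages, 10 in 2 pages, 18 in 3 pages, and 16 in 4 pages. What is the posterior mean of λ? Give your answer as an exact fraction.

Total count: 36 + 4 + 13 + 13 + 4 + 17 + 3 + 16 + 3 = 109.
Total exposure: 7 + 1.5 + 3 + 3.5 + 3 + 4.5 + 3 + 7 + 1.5 = 34 pages.
After the first batch: Gamma(18 + 109, 11 + 34) = Gamma(127, 45).
Total count: 23 + 16 + 17 + 6 + 39 + 14 + 10 + 18 + 16 = 159.
Total exposure: 6 + 3 + 4 + 1 + 7 + 4 + 2 + 3 + 4 = 34 pages.
After the second batch: Gamma(127 + 159, 45 + 34) = Gamma(286, 79).
Posterior mean = α'/β' = 286/79.

286/79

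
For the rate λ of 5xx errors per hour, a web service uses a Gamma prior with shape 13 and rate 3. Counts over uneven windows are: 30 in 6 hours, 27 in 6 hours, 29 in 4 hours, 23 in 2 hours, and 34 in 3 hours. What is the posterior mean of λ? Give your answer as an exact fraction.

Total count: 30 + 27 + 29 + 23 + 34 = 143.
Total exposure: 6 + 6 + 4 + 2 + 3 = 21 hours.
By Gamma–Poisson conjugacy, the posterior is Gamma(α + Σx, β + Σt) = Gamma(13 + 143, 3 + 21) = Gamma(156, 24).
Posterior mean = α'/β' = 156/24 = 13/2.

13/2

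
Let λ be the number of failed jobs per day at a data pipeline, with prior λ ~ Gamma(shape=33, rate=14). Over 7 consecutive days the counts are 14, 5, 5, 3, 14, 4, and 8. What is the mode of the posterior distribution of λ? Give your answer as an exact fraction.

Total count: 14 + 5 + 5 + 3 + 14 + 4 + 8 = 53.
Total exposure: 7 days.
Conjugate update: add total count to the shape and total exposure to the rate, giving Gamma(86, 21).
Posterior mode = (α'−1)/β' = 85/21.

85/21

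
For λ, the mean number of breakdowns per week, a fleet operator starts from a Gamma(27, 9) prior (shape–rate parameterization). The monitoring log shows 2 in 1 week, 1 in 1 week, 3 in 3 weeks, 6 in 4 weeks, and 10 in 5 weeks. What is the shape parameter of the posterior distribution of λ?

49

Total count: 2 + 1 + 3 + 6 + 10 = 22.
Total exposure: 1 + 1 + 3 + 4 + 5 = 14 weeks.
Conjugate update: add total count to the shape and total exposure to the rate, giving Gamma(49, 23).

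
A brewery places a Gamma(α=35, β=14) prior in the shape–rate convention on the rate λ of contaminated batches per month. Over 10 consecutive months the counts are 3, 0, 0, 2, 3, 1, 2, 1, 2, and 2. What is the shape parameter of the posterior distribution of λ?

Total count: 3 + 0 + 0 + 2 + 3 + 1 + 2 + 1 + 2 + 2 = 16.
Total exposure: 10 months.
Posterior: α' = 35 + 16 = 51, β' = 14 + 10 = 24.

51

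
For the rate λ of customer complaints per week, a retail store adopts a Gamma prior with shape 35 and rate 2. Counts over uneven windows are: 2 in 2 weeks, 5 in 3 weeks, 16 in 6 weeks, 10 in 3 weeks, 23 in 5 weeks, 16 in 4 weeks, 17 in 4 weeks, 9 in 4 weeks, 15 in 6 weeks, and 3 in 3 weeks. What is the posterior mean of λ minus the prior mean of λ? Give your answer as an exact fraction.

-292/21

Total count: 2 + 5 + 16 + 10 + 23 + 16 + 17 + 9 + 15 + 3 = 116.
Total exposure: 2 + 3 + 6 + 3 + 5 + 4 + 4 + 4 + 6 + 3 = 40 weeks.
Gamma(α, β) with Poisson data over total exposure Σt gives posterior Gamma(α+Σx, β+Σt) = Gamma(151, 42).
Posterior mean = 151/42 = 151/42; prior mean = 35/2 = 35/2. Difference = 151/42 − 35/2 = -292/21.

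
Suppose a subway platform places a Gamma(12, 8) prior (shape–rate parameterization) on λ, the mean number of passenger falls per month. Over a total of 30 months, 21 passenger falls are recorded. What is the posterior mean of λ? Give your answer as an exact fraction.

Total count 21 over total exposure 30 months.
By Gamma–Poisson conjugacy, the posterior is Gamma(α + Σx, β + Σt) = Gamma(12 + 21, 8 + 30) = Gamma(33, 38).
Posterior mean = α'/β' = 33/38.

33/38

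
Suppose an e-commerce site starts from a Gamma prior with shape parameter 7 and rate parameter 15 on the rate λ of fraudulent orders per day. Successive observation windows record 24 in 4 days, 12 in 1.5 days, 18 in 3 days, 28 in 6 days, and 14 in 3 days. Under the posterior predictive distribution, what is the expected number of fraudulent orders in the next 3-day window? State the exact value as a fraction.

618/65

Total count: 24 + 12 + 18 + 28 + 14 = 96.
Total exposure: 4 + 1.5 + 3 + 6 + 3 = 17.5 days.
Gamma(α, β) with Poisson data over total exposure Σt gives posterior Gamma(α+Σx, β+Σt) = Gamma(103, 65/2).
Predictive mean over a 3-day window = T·E[λ|data] = 3·103/(65/2) = 618/65.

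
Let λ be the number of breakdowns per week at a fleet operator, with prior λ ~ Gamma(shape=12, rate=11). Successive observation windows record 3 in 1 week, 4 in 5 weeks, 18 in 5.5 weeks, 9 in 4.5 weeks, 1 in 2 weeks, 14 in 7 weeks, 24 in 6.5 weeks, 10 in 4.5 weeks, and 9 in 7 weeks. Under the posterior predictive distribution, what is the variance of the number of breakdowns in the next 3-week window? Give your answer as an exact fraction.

494/81

Total count: 3 + 4 + 18 + 9 + 1 + 14 + 24 + 10 + 9 = 92.
Total exposure: 1 + 5 + 5.5 + 4.5 + 2 + 7 + 6.5 + 4.5 + 7 = 43 weeks.
The Gamma prior is conjugate for the Poisson rate, so λ | data ~ Gamma(12+92, 11+43) = Gamma(104, 54).
The posterior predictive for a window of length T is Negative Binomial with variance T·α'·(β'+T)/β'² = 3·104·57/2916 = 494/81.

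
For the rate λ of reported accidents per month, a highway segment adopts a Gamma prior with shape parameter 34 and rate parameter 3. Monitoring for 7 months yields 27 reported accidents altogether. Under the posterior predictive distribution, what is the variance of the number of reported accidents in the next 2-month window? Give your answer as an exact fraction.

Total count 27 over total exposure 7 months.
Posterior: α' = 34 + 27 = 61, β' = 3 + 7 = 10.
The posterior predictive for a window of length T is Negative Binomial with variance T·α'·(β'+T)/β'² = 2·61·12/100 = 366/25.

366/25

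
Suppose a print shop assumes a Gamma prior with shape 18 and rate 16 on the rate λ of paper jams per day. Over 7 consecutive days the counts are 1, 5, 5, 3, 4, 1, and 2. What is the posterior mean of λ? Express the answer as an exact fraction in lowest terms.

39/23

Total count: 1 + 5 + 5 + 3 + 4 + 1 + 2 = 21.
Total exposure: 7 days.
By Gamma–Poisson conjugacy, the posterior is Gamma(α + Σx, β + Σt) = Gamma(18 + 21, 16 + 7) = Gamma(39, 23).
Posterior mean = α'/β' = 39/23.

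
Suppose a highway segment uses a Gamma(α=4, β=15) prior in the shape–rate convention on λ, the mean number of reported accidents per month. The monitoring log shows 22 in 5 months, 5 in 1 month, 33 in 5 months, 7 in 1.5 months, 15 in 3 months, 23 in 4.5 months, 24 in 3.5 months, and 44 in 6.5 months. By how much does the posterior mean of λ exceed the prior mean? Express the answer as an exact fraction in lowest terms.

11/3

Total count: 22 + 5 + 33 + 7 + 15 + 23 + 24 + 44 = 173.
Total exposure: 5 + 1 + 5 + 1.5 + 3 + 4.5 + 3.5 + 6.5 = 30 months.
Conjugate update: add total count to the shape and total exposure to the rate, giving Gamma(177, 45).
Posterior mean = 177/45 = 59/15; prior mean = 4/15 = 4/15. Difference = 59/15 − 4/15 = 11/3.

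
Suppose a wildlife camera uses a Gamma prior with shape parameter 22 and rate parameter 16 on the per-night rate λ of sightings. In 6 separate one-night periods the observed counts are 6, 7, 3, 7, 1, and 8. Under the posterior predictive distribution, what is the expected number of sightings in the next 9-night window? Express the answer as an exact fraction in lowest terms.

243/11

Total count: 6 + 7 + 3 + 7 + 1 + 8 = 32.
Total exposure: 6 nights.
The Gamma prior is conjugate for the Poisson rate, so λ | data ~ Gamma(22+32, 16+6) = Gamma(54, 22).
Predictive mean over a 9-night window = T·E[λ|data] = 9·54/22 = 243/11.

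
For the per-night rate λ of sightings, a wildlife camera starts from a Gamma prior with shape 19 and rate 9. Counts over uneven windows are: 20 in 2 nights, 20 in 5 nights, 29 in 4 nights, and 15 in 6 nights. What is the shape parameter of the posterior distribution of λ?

103

Total count: 20 + 20 + 29 + 15 = 84.
Total exposure: 2 + 5 + 4 + 6 = 17 nights.
Conjugate update: add total count to the shape and total exposure to the rate, giving Gamma(103, 26).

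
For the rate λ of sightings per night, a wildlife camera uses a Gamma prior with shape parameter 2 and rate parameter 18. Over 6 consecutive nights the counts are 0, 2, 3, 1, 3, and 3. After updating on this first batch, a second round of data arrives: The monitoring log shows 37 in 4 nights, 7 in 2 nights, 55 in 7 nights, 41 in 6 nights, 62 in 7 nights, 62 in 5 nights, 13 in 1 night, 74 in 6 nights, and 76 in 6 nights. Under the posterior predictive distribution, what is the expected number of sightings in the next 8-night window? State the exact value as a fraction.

Total count: 0 + 2 + 3 + 1 + 3 + 3 = 12.
Total exposure: 6 nights.
After the first batch: Gamma(2 + 12, 18 + 6) = Gamma(14, 24).
Total count: 37 + 7 + 55 + 41 + 62 + 62 + 13 + 74 + 76 = 427.
Total exposure: 4 + 2 + 7 + 6 + 7 + 5 + 1 + 6 + 6 = 44 nights.
After the second batch: Gamma(14 + 427, 24 + 44) = Gamma(441, 68).
Predictive mean over an 8-night window = T·E[λ|data] = 8·441/68 = 882/17.

882/17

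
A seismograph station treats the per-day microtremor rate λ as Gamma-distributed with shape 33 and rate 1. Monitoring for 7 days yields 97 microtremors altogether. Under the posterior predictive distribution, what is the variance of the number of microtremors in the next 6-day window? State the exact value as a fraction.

Total count 97 over total exposure 7 days.
Gamma(α, β) with Poisson data over total exposure Σt gives posterior Gamma(α+Σx, β+Σt) = Gamma(130, 8).
The posterior predictive for a window of length T is Negative Binomial with variance T·α'·(β'+T)/β'² = 6·130·14/64 = 1365/8.

1365/8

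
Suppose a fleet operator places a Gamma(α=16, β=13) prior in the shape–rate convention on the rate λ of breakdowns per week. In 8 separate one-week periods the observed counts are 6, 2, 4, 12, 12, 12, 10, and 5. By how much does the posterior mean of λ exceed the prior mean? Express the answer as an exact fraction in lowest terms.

691/273

Total count: 6 + 2 + 4 + 12 + 12 + 12 + 10 + 5 = 63.
Total exposure: 8 weeks.
The Gamma prior is conjugate for the Poisson rate, so λ | data ~ Gamma(16+63, 13+8) = Gamma(79, 21).
Posterior mean = 79/21 = 79/21; prior mean = 16/13 = 16/13. Difference = 79/21 − 16/13 = 691/273.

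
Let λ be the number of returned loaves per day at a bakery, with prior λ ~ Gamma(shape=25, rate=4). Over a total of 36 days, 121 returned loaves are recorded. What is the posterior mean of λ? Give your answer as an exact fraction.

Total count 121 over total exposure 36 days.
Posterior: α' = 25 + 121 = 146, β' = 4 + 36 = 40.
Posterior mean = α'/β' = 146/40 = 73/20.

73/20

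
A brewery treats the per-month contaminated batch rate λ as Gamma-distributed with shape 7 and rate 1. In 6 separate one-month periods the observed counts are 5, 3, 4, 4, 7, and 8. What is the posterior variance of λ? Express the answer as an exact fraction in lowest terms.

Total count: 5 + 3 + 4 + 4 + 7 + 8 = 31.
Total exposure: 6 months.
Gamma(α, β) with Poisson data over total exposure Σt gives posterior Gamma(α+Σx, β+Σt) = Gamma(38, 7).
Posterior variance = α'/β'² = 38/49.

38/49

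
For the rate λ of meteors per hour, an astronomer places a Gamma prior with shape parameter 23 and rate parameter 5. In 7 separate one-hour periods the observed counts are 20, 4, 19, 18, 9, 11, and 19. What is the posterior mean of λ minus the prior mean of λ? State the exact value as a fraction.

113/20

Total count: 20 + 4 + 19 + 18 + 9 + 11 + 19 = 100.
Total exposure: 7 hours.
Gamma(α, β) with Poisson data over total exposure Σt gives posterior Gamma(α+Σx, β+Σt) = Gamma(123, 12).
Posterior mean = 123/12 = 41/4; prior mean = 23/5 = 23/5. Difference = 41/4 − 23/5 = 113/20.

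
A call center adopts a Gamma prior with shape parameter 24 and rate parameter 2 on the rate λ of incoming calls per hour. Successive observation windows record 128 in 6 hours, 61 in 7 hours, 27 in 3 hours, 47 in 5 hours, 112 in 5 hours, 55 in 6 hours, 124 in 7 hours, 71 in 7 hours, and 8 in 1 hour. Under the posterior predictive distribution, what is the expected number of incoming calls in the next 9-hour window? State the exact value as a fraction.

5913/49

Total count: 128 + 61 + 27 + 47 + 112 + 55 + 124 + 71 + 8 = 633.
Total exposure: 6 + 7 + 3 + 5 + 5 + 6 + 7 + 7 + 1 = 47 hours.
Gamma(α, β) with Poisson data over total exposure Σt gives posterior Gamma(α+Σx, β+Σt) = Gamma(657, 49).
Predictive mean over a 9-hour window = T·E[λ|data] = 9·657/49 = 5913/49.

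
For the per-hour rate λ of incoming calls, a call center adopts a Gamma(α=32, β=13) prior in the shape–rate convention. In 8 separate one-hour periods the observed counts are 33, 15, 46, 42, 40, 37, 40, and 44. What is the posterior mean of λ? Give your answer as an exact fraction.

47/3

Total count: 33 + 15 + 46 + 42 + 40 + 37 + 40 + 44 = 297.
Total exposure: 8 hours.
The Gamma prior is conjugate for the Poisson rate, so λ | data ~ Gamma(32+297, 13+8) = Gamma(329, 21).
Posterior mean = α'/β' = 329/21 = 47/3.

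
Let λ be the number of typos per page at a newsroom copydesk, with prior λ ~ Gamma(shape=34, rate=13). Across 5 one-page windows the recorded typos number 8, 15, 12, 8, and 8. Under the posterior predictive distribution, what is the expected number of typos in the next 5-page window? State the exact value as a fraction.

425/18

Total count: 8 + 15 + 12 + 8 + 8 = 51.
Total exposure: 5 pages.
By Gamma–Poisson conjugacy, the posterior is Gamma(α + Σx, β + Σt) = Gamma(34 + 51, 13 + 5) = Gamma(85, 18).
Predictive mean over a 5-page window = T·E[λ|data] = 5·85/18 = 425/18.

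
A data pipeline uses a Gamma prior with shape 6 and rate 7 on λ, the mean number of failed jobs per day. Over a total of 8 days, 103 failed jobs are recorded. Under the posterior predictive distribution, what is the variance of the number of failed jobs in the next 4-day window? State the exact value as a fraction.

Total count 103 over total exposure 8 days.
By Gamma–Poisson conjugacy, the posterior is Gamma(α + Σx, β + Σt) = Gamma(6 + 103, 7 + 8) = Gamma(109, 15).
The posterior predictive for a window of length T is Negative Binomial with variance T·α'·(β'+T)/β'² = 4·109·19/225 = 8284/225.

8284/225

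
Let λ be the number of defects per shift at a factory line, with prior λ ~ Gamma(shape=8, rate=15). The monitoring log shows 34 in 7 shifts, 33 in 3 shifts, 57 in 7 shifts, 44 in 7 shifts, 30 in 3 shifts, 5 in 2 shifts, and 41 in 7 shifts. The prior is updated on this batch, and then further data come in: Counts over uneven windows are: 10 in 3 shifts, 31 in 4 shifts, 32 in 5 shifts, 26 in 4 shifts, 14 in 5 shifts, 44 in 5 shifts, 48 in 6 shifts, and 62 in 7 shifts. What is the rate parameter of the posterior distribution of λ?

90

Total count: 34 + 33 + 57 + 44 + 30 + 5 + 41 = 244.
Total exposure: 7 + 3 + 7 + 7 + 3 + 2 + 7 = 36 shifts.
After the first batch: Gamma(8 + 244, 15 + 36) = Gamma(252, 51).
Total count: 10 + 31 + 32 + 26 + 14 + 44 + 48 + 62 = 267.
Total exposure: 3 + 4 + 5 + 4 + 5 + 5 + 6 + 7 = 39 shifts.
After the second batch: Gamma(252 + 267, 51 + 39) = Gamma(519, 90).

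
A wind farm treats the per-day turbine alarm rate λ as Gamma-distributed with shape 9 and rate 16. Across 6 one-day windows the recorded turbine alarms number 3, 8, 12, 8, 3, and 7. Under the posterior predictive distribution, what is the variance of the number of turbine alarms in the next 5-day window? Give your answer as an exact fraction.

Total count: 3 + 8 + 12 + 8 + 3 + 7 = 41.
Total exposure: 6 days.
By Gamma–Poisson conjugacy, the posterior is Gamma(α + Σx, β + Σt) = Gamma(9 + 41, 16 + 6) = Gamma(50, 22).
The posterior predictive for a window of length T is Negative Binomial with variance T·α'·(β'+T)/β'² = 5·50·27/484 = 3375/242.

3375/242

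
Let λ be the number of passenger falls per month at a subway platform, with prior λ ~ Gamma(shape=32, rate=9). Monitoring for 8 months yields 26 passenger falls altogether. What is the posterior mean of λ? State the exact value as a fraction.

Total count 26 over total exposure 8 months.
Posterior: α' = 32 + 26 = 58, β' = 9 + 8 = 17.
Posterior mean = α'/β' = 58/17.

58/17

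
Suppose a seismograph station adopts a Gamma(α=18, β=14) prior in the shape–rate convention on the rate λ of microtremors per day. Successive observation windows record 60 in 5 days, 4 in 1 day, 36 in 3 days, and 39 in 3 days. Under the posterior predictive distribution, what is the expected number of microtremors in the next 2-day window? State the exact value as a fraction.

157/13

Total count: 60 + 4 + 36 + 39 = 139.
Total exposure: 5 + 1 + 3 + 3 = 12 days.
Conjugate update: add total count to the shape and total exposure to the rate, giving Gamma(157, 26).
Predictive mean over a 2-day window = T·E[λ|data] = 2·157/26 = 157/13.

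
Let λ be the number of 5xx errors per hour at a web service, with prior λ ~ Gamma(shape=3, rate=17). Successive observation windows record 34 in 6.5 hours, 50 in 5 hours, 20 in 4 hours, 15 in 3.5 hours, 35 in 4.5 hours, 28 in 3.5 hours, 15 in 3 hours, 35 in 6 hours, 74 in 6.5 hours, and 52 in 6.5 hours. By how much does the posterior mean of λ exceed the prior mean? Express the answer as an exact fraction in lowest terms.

Total count: 34 + 50 + 20 + 15 + 35 + 28 + 15 + 35 + 74 + 52 = 358.
Total exposure: 6.5 + 5 + 4 + 3.5 + 4.5 + 3.5 + 3 + 6 + 6.5 + 6.5 = 49 hours.
Posterior: α' = 3 + 358 = 361, β' = 17 + 49 = 66.
Posterior mean = 361/66 = 361/66; prior mean = 3/17 = 3/17. Difference = 361/66 − 3/17 = 5939/1122.

5939/1122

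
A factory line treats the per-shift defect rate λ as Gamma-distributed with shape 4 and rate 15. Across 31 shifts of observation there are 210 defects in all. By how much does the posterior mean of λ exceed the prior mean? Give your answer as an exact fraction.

1513/345

Total count 210 over total exposure 31 shifts.
Conjugate update: add total count to the shape and total exposure to the rate, giving Gamma(214, 46).
Posterior mean = 214/46 = 107/23; prior mean = 4/15 = 4/15. Difference = 107/23 − 4/15 = 1513/345.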